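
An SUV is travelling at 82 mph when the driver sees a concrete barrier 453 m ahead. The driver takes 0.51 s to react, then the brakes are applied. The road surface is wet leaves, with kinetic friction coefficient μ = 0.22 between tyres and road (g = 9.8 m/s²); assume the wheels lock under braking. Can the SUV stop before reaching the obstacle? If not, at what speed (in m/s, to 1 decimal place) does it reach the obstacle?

Yes — it stops about 122.7 m short of the obstacle, so it never reaches it

82 mph × 0.44704 = 36.6573 m/s.
a = μg = 0.22 × 9.8 = 2.156 m/s².
Reaction distance = 36.6573 × 0.51 = 18.695 m.
Braking distance = v²/(2a) = 1343.758 / 4.312 = 311.632 m.
Total stopping distance = 18.695 + 311.632 = 330.327 m, vs 453 m available — it stops with 453 − 330.327 = 122.673 m to spare.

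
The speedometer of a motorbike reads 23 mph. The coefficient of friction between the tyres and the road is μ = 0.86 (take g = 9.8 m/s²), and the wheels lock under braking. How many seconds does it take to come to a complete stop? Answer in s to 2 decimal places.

Braking time ≈ 1.22 s

23 mph × 0.44704 = 10.2819 m/s.
a = μg = 0.86 × 9.8 = 8.428 m/s².
Braking time = v/a = 10.2819 / 8.428 = 1.220 s.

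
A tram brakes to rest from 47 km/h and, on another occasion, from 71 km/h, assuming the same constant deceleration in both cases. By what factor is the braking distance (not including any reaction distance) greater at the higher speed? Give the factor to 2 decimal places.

Braking distance d = v²/(2a), so with a fixed, d ∝ v².
Factor = (71/47)² = 1.5106² = 2.2819.

Factor ≈ 2.28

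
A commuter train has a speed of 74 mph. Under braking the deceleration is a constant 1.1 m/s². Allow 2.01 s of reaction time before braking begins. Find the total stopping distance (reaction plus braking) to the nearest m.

74 mph × 0.44704 = 33.0810 m/s.
Reaction distance = v·t_r = 33.0810 × 2.01 = 66.493 m.
Braking distance = v²/(2a) = 33.0810² / (2 × 1.100) = 1094.353 / 2.200 = 497.433 m.
Total = 66.493 + 497.433 = 563.926 m.

Total stopping distance ≈ 564 m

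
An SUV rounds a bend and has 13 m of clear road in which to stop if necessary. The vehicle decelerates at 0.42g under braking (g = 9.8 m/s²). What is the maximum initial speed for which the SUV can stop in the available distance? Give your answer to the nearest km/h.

Maximum speed ≈ 37 km/h

a = 0.42 × 9.8 = 4.116 m/s².
v²/(2a) = d ⇒ v = √(2 × 4.116 × 13) = √107.02 = 10.3450 m/s.
10.3450 m/s × 3.6 = 37.242 km/h.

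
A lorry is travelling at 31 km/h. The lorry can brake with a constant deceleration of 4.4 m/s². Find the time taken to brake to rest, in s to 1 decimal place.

31 km/h ÷ 3.6 = 8.6111 m/s.
Braking time = v/a = 8.6111 / 4.400 = 1.957 s.

Braking time ≈ 2.0 s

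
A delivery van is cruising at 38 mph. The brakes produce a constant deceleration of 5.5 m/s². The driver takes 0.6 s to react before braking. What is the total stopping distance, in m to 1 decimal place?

Total stopping distance ≈ 36.4 m

38 mph × 0.44704 = 16.9875 m/s.
Reaction distance = v·t_r = 16.9875 × 0.6 = 10.193 m.
Braking distance = v²/(2a) = 16.9875² / (2 × 5.500) = 288.575 / 11.000 = 26.234 m.
Total = 10.193 + 26.234 = 36.427 m.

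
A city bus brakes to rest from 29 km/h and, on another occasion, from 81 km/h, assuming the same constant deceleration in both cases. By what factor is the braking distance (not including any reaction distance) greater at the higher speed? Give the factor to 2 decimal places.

Braking distance d = v²/(2a), so with a fixed, d ∝ v².
Factor = (81/29)² = 2.7931² = 7.8014.

Factor ≈ 7.80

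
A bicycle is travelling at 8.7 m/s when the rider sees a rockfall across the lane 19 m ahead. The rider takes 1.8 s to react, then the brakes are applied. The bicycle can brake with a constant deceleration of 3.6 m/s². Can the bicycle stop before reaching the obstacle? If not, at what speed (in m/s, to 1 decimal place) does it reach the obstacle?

Reaction distance = 8.7000 × 1.8 = 15.660 m.
Braking distance needed to stop: v²/(2a) = 75.690 / 7.200 = 10.512 m, so total needed = 15.660 + 10.512 = 26.172 m > 19 m — it cannot stop.
Distance remaining when braking begins: 19 − 15.660 = 3.340 m.
v² = v₀² − 2a·d = 75.690 − 2 × 3.600 × 3.340 = 51.642 m²/s².
v = √51.642 = 7.186 m/s.

No — it strikes the obstacle at 7.2 m/s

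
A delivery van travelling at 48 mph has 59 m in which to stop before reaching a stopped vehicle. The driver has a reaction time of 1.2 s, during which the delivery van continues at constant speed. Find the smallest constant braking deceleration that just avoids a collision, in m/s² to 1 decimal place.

Required deceleration ≈ 6.9 m/s²

48 mph × 0.44704 = 21.4579 m/s.
Distance covered during reaction = 21.4579 × 1.2 = 25.749 m.
Distance available for braking: 59 − 25.749 = 33.251 m.
v² = 2a·d ⇒ a = v²/(2d) = 21.4579² / (2 × 33.251) = 460.441 / 66.502 = 6.9237 m/s².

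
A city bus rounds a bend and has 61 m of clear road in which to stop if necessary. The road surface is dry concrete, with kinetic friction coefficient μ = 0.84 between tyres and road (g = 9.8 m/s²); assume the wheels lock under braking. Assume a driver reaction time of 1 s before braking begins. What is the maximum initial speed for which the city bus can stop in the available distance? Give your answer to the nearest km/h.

Maximum speed ≈ 88 km/h

a = μg = 0.84 × 9.8 = 8.232 m/s².
Stopping distance: v·t_r + v²/(2a) = 61 with t_r = 1 s and a = 8.232 m/s².
So v² + 16.464 v − 1004.30 = 0.
Positive root: v = −a·t_r + √((a·t_r)² + 2a·d) = −8.232 + √(67.766 + 1004.30) = 24.5104 m/s.
24.5104 m/s × 3.6 = 88.237 km/h.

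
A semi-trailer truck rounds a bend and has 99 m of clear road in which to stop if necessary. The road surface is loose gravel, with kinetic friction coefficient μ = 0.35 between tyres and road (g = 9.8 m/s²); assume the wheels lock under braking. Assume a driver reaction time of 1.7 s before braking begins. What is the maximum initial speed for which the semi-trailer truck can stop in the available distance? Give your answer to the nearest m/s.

Maximum speed ≈ 21 m/s

a = μg = 0.35 × 9.8 = 3.430 m/s².
Stopping distance: v·t_r + v²/(2a) = 99 with t_r = 1.7 s and a = 3.430 m/s².
So v² + 11.662 v − 679.14 = 0.
Positive root: v = −a·t_r + √((a·t_r)² + 2a·d) = −5.831 + √(34.001 + 679.14) = 20.8737 m/s.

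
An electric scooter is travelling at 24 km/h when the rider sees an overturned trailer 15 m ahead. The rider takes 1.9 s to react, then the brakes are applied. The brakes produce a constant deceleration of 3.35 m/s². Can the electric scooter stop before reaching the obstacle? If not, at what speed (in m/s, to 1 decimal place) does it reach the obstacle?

No — it strikes the obstacle at 5.4 m/s

24 km/h ÷ 3.6 = 6.6667 m/s.
Reaction distance = 6.6667 × 1.9 = 12.667 m.
Braking distance needed to stop: v²/(2a) = 44.445 / 6.700 = 6.634 m, so total needed = 12.667 + 6.634 = 19.301 m > 15 m — it cannot stop.
Distance remaining when braking begins: 15 − 12.667 = 2.333 m.
v² = v₀² − 2a·d = 44.445 − 2 × 3.350 × 2.333 = 28.814 m²/s².
v = √28.814 = 5.368 m/s.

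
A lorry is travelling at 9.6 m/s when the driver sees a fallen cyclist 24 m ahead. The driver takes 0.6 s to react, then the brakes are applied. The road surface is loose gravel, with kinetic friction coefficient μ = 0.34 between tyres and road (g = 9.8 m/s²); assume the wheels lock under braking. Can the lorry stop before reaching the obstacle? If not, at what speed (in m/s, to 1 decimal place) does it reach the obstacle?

Yes — it stops about 4.4 m short of the obstacle, so it never reaches it

a = μg = 0.34 × 9.8 = 3.332 m/s².
Reaction distance = 9.6000 × 0.6 = 5.760 m.
Braking distance = v²/(2a) = 92.160 / 6.664 = 13.830 m.
Total stopping distance = 5.760 + 13.830 = 19.590 m, vs 24 m available — it stops with 24 − 19.590 = 4.410 m to spare.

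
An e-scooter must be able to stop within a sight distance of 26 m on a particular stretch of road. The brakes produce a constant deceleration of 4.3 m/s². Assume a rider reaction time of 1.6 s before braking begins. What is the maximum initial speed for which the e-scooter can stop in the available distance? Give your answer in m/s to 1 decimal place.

Maximum speed ≈ 9.6 m/s

Stopping distance: v·t_r + v²/(2a) = 26 with t_r = 1.6 s and a = 4.300 m/s².
So v² + 13.760 v − 223.60 = 0.
Positive root: v = −a·t_r + √((a·t_r)² + 2a·d) = −6.880 + √(47.334 + 223.60) = 9.5801 m/s.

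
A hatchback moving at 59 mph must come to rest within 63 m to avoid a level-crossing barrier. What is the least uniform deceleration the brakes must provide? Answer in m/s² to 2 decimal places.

Required deceleration ≈ 5.52 m/s²

59 mph × 0.44704 = 26.3754 m/s.
v² = 2a·d ⇒ a = v²/(2d) = 26.3754² / (2 × 63.000) = 695.662 / 126.000 = 5.5211 m/s².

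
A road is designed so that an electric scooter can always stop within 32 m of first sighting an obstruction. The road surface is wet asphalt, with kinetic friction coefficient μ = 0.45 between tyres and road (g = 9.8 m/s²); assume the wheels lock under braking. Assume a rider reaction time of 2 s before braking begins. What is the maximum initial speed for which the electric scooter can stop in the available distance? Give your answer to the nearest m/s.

Maximum speed ≈ 10 m/s

a = μg = 0.45 × 9.8 = 4.410 m/s².
Stopping distance: v·t_r + v²/(2a) = 32 with t_r = 2 s and a = 4.410 m/s².
So v² + 17.640 v − 282.24 = 0.
Positive root: v = −a·t_r + √((a·t_r)² + 2a·d) = −8.820 + √(77.792 + 282.24) = 10.1545 m/s.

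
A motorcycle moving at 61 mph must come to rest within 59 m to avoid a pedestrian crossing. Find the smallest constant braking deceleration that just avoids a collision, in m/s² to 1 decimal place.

61 mph × 0.44704 = 27.2694 m/s.
v² = 2a·d ⇒ a = v²/(2d) = 27.2694² / (2 × 59.000) = 743.620 / 118.000 = 6.3019 m/s².

Required deceleration ≈ 6.3 m/s²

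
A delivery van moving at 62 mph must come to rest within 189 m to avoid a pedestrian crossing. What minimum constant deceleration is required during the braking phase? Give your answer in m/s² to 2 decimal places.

62 mph × 0.44704 = 27.7165 m/s.
v² = 2a·d ⇒ a = v²/(2d) = 27.7165² / (2 × 189.000) = 768.204 / 378.000 = 2.0323 m/s².

Required deceleration ≈ 2.03 m/s²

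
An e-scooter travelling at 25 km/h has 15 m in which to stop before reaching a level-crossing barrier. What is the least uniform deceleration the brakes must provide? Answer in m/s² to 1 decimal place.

25 km/h ÷ 3.6 = 6.9444 m/s.
v² = 2a·d ⇒ a = v²/(2d) = 6.9444² / (2 × 15.000) = 48.225 / 30.000 = 1.6075 m/s².

Required deceleration ≈ 1.6 m/s²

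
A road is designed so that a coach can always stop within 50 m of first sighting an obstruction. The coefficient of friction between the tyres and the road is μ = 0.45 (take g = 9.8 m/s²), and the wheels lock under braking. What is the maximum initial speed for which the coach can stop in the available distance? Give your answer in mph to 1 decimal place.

Maximum speed ≈ 47.0 mph

a = μg = 0.45 × 9.8 = 4.410 m/s².
v²/(2a) = d ⇒ v = √(2 × 4.410 × 50) = √441.00 = 21.0000 m/s.
21.0000 m/s ÷ 0.44704 = 46.976 mph.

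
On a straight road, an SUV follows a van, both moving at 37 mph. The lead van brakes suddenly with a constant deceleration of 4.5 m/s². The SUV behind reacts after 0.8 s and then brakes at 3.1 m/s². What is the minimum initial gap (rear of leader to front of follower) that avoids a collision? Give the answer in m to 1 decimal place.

37 mph × 0.44704 = 16.5405 m/s.
Leader travels v²/(2a_L) = 273.588 / 9.000 = 30.399 m before stopping.
Follower covers v·t_r = 16.5405 × 0.8 = 13.232 m while reacting, then v²/(2a_F) = 273.588 / 6.200 = 44.127 m while braking, for a total of 13.232 + 44.127 = 57.359 m.
Since a_F ≤ a_L and the follower starts braking later, the follower is never slower than the leader, so the closest approach is when both have stopped.
Minimum gap = 57.359 − 30.399 = 26.960 m.

Minimum gap ≈ 27.0 m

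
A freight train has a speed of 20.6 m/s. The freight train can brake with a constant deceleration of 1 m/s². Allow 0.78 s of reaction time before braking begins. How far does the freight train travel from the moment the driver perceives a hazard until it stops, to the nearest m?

Total stopping distance ≈ 228 m

Reaction distance = v·t_r = 20.6000 × 0.78 = 16.068 m.
Braking distance = v²/(2a) = 20.6000² / (2 × 1.000) = 424.360 / 2.000 = 212.180 m.
Total = 16.068 + 212.180 = 228.248 m.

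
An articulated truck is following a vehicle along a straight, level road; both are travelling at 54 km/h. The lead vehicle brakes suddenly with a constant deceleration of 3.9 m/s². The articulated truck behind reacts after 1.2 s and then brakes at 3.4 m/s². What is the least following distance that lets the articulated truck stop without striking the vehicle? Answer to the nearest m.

54 km/h ÷ 3.6 = 15.0000 m/s.
Leader travels v²/(2a_L) = 225.000 / 7.800 = 28.846 m before stopping.
Follower covers v·t_r = 15.0000 × 1.2 = 18.000 m while reacting, then v²/(2a_F) = 225.000 / 6.800 = 33.088 m while braking, for a total of 18.000 + 33.088 = 51.088 m.
Since a_F ≤ a_L and the follower starts braking later, the follower is never slower than the leader, so the closest approach is when both have stopped.
Minimum gap = 51.088 − 28.846 = 22.242 m.

Minimum gap ≈ 22 m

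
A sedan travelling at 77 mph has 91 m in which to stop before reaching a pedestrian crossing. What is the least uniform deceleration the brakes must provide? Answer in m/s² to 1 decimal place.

77 mph × 0.44704 = 34.4221 m/s.
v² = 2a·d ⇒ a = v²/(2d) = 34.4221² / (2 × 91.000) = 1184.881 / 182.000 = 6.5103 m/s².

Required deceleration ≈ 6.5 m/s²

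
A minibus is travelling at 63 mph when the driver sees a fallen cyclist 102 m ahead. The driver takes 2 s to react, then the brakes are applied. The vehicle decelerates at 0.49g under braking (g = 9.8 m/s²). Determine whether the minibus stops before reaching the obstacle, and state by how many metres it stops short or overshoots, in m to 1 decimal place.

No — it overshoots by 36.9 m

63 mph × 0.44704 = 28.1635 m/s.
a = 0.49 × 9.8 = 4.802 m/s².
Reaction distance = 28.1635 × 2 = 56.327 m.
Braking distance = v²/(2a) = 793.183 / 9.604 = 82.589 m.
Total stopping distance = 56.327 + 82.589 = 138.916 m, vs 102 m available — it cannot stop in time and overshoots by 138.916 − 102 = 36.916 m.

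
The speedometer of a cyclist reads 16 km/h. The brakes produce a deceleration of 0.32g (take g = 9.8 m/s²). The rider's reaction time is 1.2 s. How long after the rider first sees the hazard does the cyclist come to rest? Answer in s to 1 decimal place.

Total time ≈ 2.6 s

16 km/h ÷ 3.6 = 4.4444 m/s.
a = 0.32 × 9.8 = 3.136 m/s².
Braking time = v/a = 4.4444 / 3.136 = 1.417 s.
Total = 1.2 + 1.417 = 2.617 s.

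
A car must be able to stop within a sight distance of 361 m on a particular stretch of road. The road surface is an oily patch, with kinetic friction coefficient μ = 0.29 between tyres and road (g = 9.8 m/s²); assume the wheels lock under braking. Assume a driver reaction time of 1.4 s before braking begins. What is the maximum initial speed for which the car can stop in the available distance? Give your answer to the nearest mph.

Maximum speed ≈ 93 mph

a = μg = 0.29 × 9.8 = 2.842 m/s².
Stopping distance: v·t_r + v²/(2a) = 361 with t_r = 1.4 s and a = 2.842 m/s².
So v² + 7.958 v − 2051.92 = 0.
Positive root: v = −a·t_r + √((a·t_r)² + 2a·d) = −3.979 + √(15.832 + 2051.92) = 41.4935 m/s.
41.4935 m/s ÷ 0.44704 = 92.818 mph.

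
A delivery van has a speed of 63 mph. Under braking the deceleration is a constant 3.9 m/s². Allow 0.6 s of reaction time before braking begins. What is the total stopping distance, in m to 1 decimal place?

63 mph × 0.44704 = 28.1635 m/s.
Reaction distance = v·t_r = 28.1635 × 0.6 = 16.898 m.
Braking distance = v²/(2a) = 28.1635² / (2 × 3.900) = 793.183 / 7.800 = 101.690 m.
Total = 16.898 + 101.690 = 118.588 m.

Total stopping distance ≈ 118.6 m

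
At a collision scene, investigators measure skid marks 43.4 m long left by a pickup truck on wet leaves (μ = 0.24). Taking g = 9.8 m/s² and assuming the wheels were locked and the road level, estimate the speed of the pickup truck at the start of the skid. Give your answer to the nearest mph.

Initial speed ≈ 32 mph

Deceleration a = μg = 0.24 × 9.8 = 2.352 m/s².
v = √(2a·d) = √(2 × 2.352 × 43.4) = √204.154 = 14.2882 m/s.
= 14.2882 ÷ 0.44704 = 31.962 mph.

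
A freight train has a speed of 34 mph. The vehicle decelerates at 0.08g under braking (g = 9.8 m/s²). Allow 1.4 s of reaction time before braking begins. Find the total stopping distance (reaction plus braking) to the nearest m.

34 mph × 0.44704 = 15.1994 m/s.
a = 0.08 × 9.8 = 0.784 m/s².
Reaction distance = v·t_r = 15.1994 × 1.4 = 21.279 m.
Braking distance = v²/(2a) = 15.1994² / (2 × 0.784) = 231.022 / 1.568 = 147.335 m.
Total = 21.279 + 147.335 = 168.614 m.

Total stopping distance ≈ 169 m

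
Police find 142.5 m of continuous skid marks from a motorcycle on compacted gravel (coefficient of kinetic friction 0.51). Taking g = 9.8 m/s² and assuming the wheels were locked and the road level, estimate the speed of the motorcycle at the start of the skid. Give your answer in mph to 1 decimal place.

Deceleration a = μg = 0.51 × 9.8 = 4.998 m/s².
v = √(2a·d) = √(2 × 4.998 × 142.5) = √1424.430 = 37.7416 m/s.
= 37.7416 ÷ 0.44704 = 84.426 mph.

Initial speed ≈ 84.4 mph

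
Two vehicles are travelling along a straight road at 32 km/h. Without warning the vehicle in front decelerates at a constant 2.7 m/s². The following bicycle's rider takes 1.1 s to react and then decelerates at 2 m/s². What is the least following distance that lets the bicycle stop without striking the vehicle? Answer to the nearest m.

Minimum gap ≈ 15 m

32 km/h ÷ 3.6 = 8.8889 m/s.
Leader travels v²/(2a_L) = 79.013 / 5.400 = 14.632 m before stopping.
Follower covers v·t_r = 8.8889 × 1.1 = 9.778 m while reacting, then v²/(2a_F) = 79.013 / 4.000 = 19.753 m while braking, for a total of 9.778 + 19.753 = 29.531 m.
Since a_F ≤ a_L and the follower starts braking later, the follower is never slower than the leader, so the closest approach is when both have stopped.
Minimum gap = 29.531 − 14.632 = 14.899 m.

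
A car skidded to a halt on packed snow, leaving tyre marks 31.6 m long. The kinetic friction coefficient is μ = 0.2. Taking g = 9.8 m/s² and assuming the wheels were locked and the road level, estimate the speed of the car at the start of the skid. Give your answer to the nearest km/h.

Deceleration a = μg = 0.2 × 9.8 = 1.960 m/s².
v = √(2a·d) = √(2 × 1.960 × 31.6) = √123.872 = 11.1298 m/s.
= 11.1298 × 3.6 = 40.067 km/h.

Initial speed ≈ 40 km/h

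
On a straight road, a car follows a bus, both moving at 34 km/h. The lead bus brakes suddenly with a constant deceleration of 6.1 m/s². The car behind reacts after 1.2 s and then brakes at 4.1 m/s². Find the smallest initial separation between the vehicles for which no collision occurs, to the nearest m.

Minimum gap ≈ 15 m

34 km/h ÷ 3.6 = 9.4444 m/s.
Leader travels v²/(2a_L) = 89.197 / 12.200 = 7.311 m before stopping.
Follower covers v·t_r = 9.4444 × 1.2 = 11.333 m while reacting, then v²/(2a_F) = 89.197 / 8.200 = 10.878 m while braking, for a total of 11.333 + 10.878 = 22.211 m.
Since a_F ≤ a_L and the follower starts braking later, the follower is never slower than the leader, so the closest approach is when both have stopped.
Minimum gap = 22.211 − 7.311 = 14.900 m.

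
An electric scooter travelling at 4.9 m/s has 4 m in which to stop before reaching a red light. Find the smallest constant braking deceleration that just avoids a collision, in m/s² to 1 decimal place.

Required deceleration ≈ 3.0 m/s²

v² = 2a·d ⇒ a = v²/(2d) = 4.9000² / (2 × 4.000) = 24.010 / 8.000 = 3.0013 m/s².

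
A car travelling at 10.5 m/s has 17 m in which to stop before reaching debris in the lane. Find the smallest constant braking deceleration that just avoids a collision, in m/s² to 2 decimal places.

Required deceleration ≈ 3.24 m/s²

v² = 2a·d ⇒ a = v²/(2d) = 10.5000² / (2 × 17.000) = 110.250 / 34.000 = 3.2426 m/s².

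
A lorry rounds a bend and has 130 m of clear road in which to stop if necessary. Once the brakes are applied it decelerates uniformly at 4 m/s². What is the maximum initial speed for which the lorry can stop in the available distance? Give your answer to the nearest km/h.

Maximum speed ≈ 116 km/h

v²/(2a) = d ⇒ v = √(2 × 4.000 × 130) = √1040.00 = 32.2490 m/s.
32.2490 m/s × 3.6 = 116.096 km/h.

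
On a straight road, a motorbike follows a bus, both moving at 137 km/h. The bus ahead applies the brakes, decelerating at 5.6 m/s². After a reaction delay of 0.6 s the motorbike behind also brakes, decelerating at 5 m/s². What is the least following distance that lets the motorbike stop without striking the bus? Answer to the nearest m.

137 km/h ÷ 3.6 = 38.0556 m/s.
Leader travels v²/(2a_L) = 1448.229 / 11.200 = 129.306 m before stopping.
Follower covers v·t_r = 38.0556 × 0.6 = 22.833 m while reacting, then v²/(2a_F) = 1448.229 / 10.000 = 144.823 m while braking, for a total of 22.833 + 144.823 = 167.656 m.
Since a_F ≤ a_L and the follower starts braking later, the follower is never slower than the leader, so the closest approach is when both have stopped.
Minimum gap = 167.656 − 129.306 = 38.350 m.

Minimum gap ≈ 38 m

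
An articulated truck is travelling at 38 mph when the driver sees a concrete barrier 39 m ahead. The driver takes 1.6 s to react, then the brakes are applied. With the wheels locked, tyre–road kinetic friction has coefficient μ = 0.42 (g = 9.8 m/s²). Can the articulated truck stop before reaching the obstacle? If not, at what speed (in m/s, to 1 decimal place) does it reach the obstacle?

38 mph × 0.44704 = 16.9875 m/s.
a = μg = 0.42 × 9.8 = 4.116 m/s².
Reaction distance = 16.9875 × 1.6 = 27.180 m.
Braking distance needed to stop: v²/(2a) = 288.575 / 8.232 = 35.055 m, so total needed = 27.180 + 35.055 = 62.235 m > 39 m — it cannot stop.
Distance remaining when braking begins: 39 − 27.180 = 11.820 m.
v² = v₀² − 2a·d = 288.575 − 2 × 4.116 × 11.820 = 191.273 m²/s².
v = √191.273 = 13.830 m/s.

No — it strikes the obstacle at 13.8 m/s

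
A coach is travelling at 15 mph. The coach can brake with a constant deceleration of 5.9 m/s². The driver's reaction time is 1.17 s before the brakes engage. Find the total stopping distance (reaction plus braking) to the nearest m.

15 mph × 0.44704 = 6.7056 m/s.
Reaction distance = v·t_r = 6.7056 × 1.17 = 7.846 m.
Braking distance = v²/(2a) = 6.7056² / (2 × 5.900) = 44.965 / 11.800 = 3.811 m.
Total = 7.846 + 3.811 = 11.657 m.

Total stopping distance ≈ 12 m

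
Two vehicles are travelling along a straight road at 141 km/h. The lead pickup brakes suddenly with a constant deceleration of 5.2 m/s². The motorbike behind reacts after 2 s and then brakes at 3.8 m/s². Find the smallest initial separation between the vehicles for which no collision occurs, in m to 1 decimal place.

Minimum gap ≈ 132.7 m

141 km/h ÷ 3.6 = 39.1667 m/s.
Leader travels v²/(2a_L) = 1534.030 / 10.400 = 147.503 m before stopping.
Follower covers v·t_r = 39.1667 × 2 = 78.333 m while reacting, then v²/(2a_F) = 1534.030 / 7.600 = 201.846 m while braking, for a total of 78.333 + 201.846 = 280.179 m.
Since a_F ≤ a_L and the follower starts braking later, the follower is never slower than the leader, so the closest approach is when both have stopped.
Minimum gap = 280.179 − 147.503 = 132.676 m.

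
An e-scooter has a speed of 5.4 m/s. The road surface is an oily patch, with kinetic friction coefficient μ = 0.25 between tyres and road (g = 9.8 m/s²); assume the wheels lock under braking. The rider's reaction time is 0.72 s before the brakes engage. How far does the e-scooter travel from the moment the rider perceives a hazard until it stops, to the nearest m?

Total stopping distance ≈ 10 m

a = μg = 0.25 × 9.8 = 2.450 m/s².
Reaction distance = v·t_r = 5.4000 × 0.72 = 3.888 m.
Braking distance = v²/(2a) = 5.4000² / (2 × 2.450) = 29.160 / 4.900 = 5.951 m.
Total = 3.888 + 5.951 = 9.839 m.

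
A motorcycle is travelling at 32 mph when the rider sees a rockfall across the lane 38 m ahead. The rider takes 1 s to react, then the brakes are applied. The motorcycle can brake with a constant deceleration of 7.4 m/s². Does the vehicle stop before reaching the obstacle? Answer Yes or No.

Yes

32 mph × 0.44704 = 14.3053 m/s.
Reaction distance = 14.3053 × 1 = 14.305 m.
Braking distance = v²/(2a) = 204.642 / 14.800 = 13.827 m.
Total stopping distance = 14.305 + 13.827 = 28.132 m, vs 38 m available — it stops with 38 − 28.132 = 9.868 m to spare.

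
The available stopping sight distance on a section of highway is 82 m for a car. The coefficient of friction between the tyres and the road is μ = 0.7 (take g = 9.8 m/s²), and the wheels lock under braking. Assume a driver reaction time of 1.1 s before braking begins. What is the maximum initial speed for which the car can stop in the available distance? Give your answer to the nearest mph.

Maximum speed ≈ 60 mph

a = μg = 0.7 × 9.8 = 6.860 m/s².
Stopping distance: v·t_r + v²/(2a) = 82 with t_r = 1.1 s and a = 6.860 m/s².
So v² + 15.092 v − 1125.04 = 0.
Positive root: v = −a·t_r + √((a·t_r)² + 2a·d) = −7.546 + √(56.942 + 1125.04) = 26.8340 m/s.
26.8340 m/s ÷ 0.44704 = 60.026 mph.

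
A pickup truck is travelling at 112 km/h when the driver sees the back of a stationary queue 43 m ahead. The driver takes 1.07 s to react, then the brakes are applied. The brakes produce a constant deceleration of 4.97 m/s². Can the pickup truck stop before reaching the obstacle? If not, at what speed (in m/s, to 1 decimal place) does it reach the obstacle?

No — it strikes the obstacle at 29.5 m/s

112 km/h ÷ 3.6 = 31.1111 m/s.
Reaction distance = 31.1111 × 1.07 = 33.289 m.
Braking distance needed to stop: v²/(2a) = 967.901 / 9.940 = 97.374 m, so total needed = 33.289 + 97.374 = 130.663 m > 43 m — it cannot stop.
Distance remaining when braking begins: 43 − 33.289 = 9.711 m.
v² = v₀² − 2a·d = 967.901 − 2 × 4.970 × 9.711 = 871.374 m²/s².
v = √871.374 = 29.519 m/s.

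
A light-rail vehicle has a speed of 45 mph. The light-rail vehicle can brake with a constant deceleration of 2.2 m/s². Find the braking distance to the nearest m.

Braking distance ≈ 92 m

45 mph × 0.44704 = 20.1168 m/s.
Braking distance = v²/(2a) = 20.1168² / (2 × 2.200) = 404.686 / 4.400 = 91.974 m.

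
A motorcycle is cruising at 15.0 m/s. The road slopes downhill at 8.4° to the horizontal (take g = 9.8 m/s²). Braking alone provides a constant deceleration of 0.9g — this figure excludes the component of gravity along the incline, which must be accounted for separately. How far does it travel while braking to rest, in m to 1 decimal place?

Braking distance ≈ 15.2 m

a = 0.9 × 9.8 = 8.820 m/s².
Gravity along the downhill slope reduces the braking deceleration: a_eff = 8.820 − 9.8·sin 8.4° = 8.820 − 1.432 = 7.388 m/s².
Braking distance = v²/(2a) = 15.0000² / (2 × 7.388) = 225.000 / 14.776 = 15.227 m.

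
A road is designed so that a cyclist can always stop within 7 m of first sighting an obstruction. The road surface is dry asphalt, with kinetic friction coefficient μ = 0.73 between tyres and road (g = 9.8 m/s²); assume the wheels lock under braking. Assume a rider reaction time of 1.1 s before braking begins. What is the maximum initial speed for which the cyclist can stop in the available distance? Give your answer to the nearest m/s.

a = μg = 0.73 × 9.8 = 7.154 m/s².
Stopping distance: v·t_r + v²/(2a) = 7 with t_r = 1.1 s and a = 7.154 m/s².
So v² + 15.739 v − 100.16 = 0.
Positive root: v = −a·t_r + √((a·t_r)² + 2a·d) = −7.869 + √(61.921 + 100.16) = 4.8621 m/s.

Maximum speed ≈ 5 m/s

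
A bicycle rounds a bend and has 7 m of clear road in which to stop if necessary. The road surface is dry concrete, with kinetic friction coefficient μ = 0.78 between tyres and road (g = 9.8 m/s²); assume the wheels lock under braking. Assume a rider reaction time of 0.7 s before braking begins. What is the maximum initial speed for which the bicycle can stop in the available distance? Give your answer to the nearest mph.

Maximum speed ≈ 14 mph

a = μg = 0.78 × 9.8 = 7.644 m/s².
Stopping distance: v·t_r + v²/(2a) = 7 with t_r = 0.7 s and a = 7.644 m/s².
So v² + 10.702 v − 107.02 = 0.
Positive root: v = −a·t_r + √((a·t_r)² + 2a·d) = −5.351 + √(28.633 + 107.02) = 6.2960 m/s.
6.2960 m/s ÷ 0.44704 = 14.084 mph.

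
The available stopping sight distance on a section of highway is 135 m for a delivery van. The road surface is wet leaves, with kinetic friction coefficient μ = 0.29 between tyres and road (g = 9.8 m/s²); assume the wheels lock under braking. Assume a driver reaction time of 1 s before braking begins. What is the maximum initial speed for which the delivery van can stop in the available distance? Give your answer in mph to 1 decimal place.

Maximum speed ≈ 55.9 mph

a = μg = 0.29 × 9.8 = 2.842 m/s².
Stopping distance: v·t_r + v²/(2a) = 135 with t_r = 1 s and a = 2.842 m/s².
So v² + 5.684 v − 767.34 = 0.
Positive root: v = −a·t_r + √((a·t_r)² + 2a·d) = −2.842 + √(8.077 + 767.34) = 25.0043 m/s.
25.0043 m/s ÷ 0.44704 = 55.933 mph.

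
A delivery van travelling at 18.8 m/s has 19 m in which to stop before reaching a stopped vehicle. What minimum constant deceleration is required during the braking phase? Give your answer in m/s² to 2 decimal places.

v² = 2a·d ⇒ a = v²/(2d) = 18.8000² / (2 × 19.000) = 353.440 / 38.000 = 9.3011 m/s².

Required deceleration ≈ 9.30 m/s²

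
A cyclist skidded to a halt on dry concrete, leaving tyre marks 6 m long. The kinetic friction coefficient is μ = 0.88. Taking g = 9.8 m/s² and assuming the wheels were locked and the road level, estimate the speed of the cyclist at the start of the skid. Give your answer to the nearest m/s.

Initial speed ≈ 10 m/s

Deceleration a = μg = 0.88 × 9.8 = 8.624 m/s².
v = √(2a·d) = √(2 × 8.624 × 6) = √103.488 = 10.1729 m/s.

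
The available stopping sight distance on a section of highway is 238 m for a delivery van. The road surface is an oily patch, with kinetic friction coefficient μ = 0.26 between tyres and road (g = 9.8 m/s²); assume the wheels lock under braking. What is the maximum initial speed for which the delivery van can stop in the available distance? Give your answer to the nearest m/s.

Maximum speed ≈ 35 m/s

a = μg = 0.26 × 9.8 = 2.548 m/s².
v²/(2a) = d ⇒ v = √(2 × 2.548 × 238) = √1212.85 = 34.8260 m/s.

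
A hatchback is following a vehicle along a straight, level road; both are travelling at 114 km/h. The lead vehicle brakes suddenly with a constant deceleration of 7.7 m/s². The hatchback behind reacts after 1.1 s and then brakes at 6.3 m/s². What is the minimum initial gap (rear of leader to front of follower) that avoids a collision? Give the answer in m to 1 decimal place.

114 km/h ÷ 3.6 = 31.6667 m/s.
Leader travels v²/(2a_L) = 1002.780 / 15.400 = 65.116 m before stopping.
Follower covers v·t_r = 31.6667 × 1.1 = 34.833 m while reacting, then v²/(2a_F) = 1002.780 / 12.600 = 79.586 m while braking, for a total of 34.833 + 79.586 = 114.419 m.
Since a_F ≤ a_L and the follower starts braking later, the follower is never slower than the leader, so the closest approach is when both have stopped.
Minimum gap = 114.419 − 65.116 = 49.303 m.

Minimum gap ≈ 49.3 m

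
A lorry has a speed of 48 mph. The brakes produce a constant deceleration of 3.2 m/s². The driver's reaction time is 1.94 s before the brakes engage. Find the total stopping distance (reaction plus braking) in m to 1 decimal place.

48 mph × 0.44704 = 21.4579 m/s.
Reaction distance = v·t_r = 21.4579 × 1.94 = 41.628 m.
Braking distance = v²/(2a) = 21.4579² / (2 × 3.200) = 460.441 / 6.400 = 71.944 m.
Total = 41.628 + 71.944 = 113.572 m.

Total stopping distance ≈ 113.6 m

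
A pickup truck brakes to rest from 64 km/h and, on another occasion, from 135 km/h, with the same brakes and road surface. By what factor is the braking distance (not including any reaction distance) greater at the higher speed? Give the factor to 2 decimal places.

Factor ≈ 4.45

Braking distance d = v²/(2a), so with a fixed, d ∝ v².
Factor = (135/64)² = 2.1094² = 4.4496.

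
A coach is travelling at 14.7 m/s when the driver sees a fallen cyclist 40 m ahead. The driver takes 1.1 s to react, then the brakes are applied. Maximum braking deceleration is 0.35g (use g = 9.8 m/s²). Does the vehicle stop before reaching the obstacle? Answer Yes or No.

No

a = 0.35 × 9.8 = 3.430 m/s².
Reaction distance = 14.7000 × 1.1 = 16.170 m.
Braking distance = v²/(2a) = 216.090 / 6.860 = 31.500 m.
Total stopping distance = 16.170 + 31.500 = 47.670 m, vs 40 m available — it cannot stop in time and overshoots by 47.670 − 40 = 7.670 m.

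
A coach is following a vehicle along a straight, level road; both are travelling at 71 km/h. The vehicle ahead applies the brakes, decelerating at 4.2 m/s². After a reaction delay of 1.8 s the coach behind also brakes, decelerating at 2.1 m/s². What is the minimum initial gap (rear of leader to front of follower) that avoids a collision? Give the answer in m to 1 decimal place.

Minimum gap ≈ 81.8 m

71 km/h ÷ 3.6 = 19.7222 m/s.
Leader travels v²/(2a_L) = 388.965 / 8.400 = 46.305 m before stopping.
Follower covers v·t_r = 19.7222 × 1.8 = 35.500 m while reacting, then v²/(2a_F) = 388.965 / 4.200 = 92.611 m while braking, for a total of 35.500 + 92.611 = 128.111 m.
Since a_F ≤ a_L and the follower starts braking later, the follower is never slower than the leader, so the closest approach is when both have stopped.
Minimum gap = 128.111 − 46.305 = 81.806 m.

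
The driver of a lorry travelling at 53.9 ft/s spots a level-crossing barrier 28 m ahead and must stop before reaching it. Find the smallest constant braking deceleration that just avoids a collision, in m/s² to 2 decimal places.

53.9 ft/s × 0.3048 = 16.4287 m/s.
v² = 2a·d ⇒ a = v²/(2d) = 16.4287² / (2 × 28.000) = 269.902 / 56.000 = 4.8197 m/s².

Required deceleration ≈ 4.82 m/s²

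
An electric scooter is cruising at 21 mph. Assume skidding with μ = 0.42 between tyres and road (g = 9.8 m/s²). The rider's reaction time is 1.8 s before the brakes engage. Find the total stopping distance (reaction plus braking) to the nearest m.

Total stopping distance ≈ 28 m

21 mph × 0.44704 = 9.3878 m/s.
a = μg = 0.42 × 9.8 = 4.116 m/s².
Reaction distance = v·t_r = 9.3878 × 1.8 = 16.898 m.
Braking distance = v²/(2a) = 9.3878² / (2 × 4.116) = 88.131 / 8.232 = 10.706 m.
Total = 16.898 + 10.706 = 27.604 m.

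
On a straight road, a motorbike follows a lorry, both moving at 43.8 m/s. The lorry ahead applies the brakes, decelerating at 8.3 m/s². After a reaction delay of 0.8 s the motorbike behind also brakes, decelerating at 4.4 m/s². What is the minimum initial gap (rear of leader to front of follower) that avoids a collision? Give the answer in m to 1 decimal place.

Minimum gap ≈ 137.5 m

Leader travels v²/(2a_L) = 1918.440 / 16.600 = 115.569 m before stopping.
Follower covers v·t_r = 43.8000 × 0.8 = 35.040 m while reacting, then v²/(2a_F) = 1918.440 / 8.800 = 218.005 m while braking, for a total of 35.040 + 218.005 = 253.045 m.
Since a_F ≤ a_L and the follower starts braking later, the follower is never slower than the leader, so the closest approach is when both have stopped.
Minimum gap = 253.045 − 115.569 = 137.476 m.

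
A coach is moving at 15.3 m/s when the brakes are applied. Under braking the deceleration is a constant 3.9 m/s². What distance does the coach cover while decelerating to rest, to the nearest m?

Braking distance = v²/(2a) = 15.3000² / (2 × 3.900) = 234.090 / 7.800 = 30.012 m.

Braking distance ≈ 30 m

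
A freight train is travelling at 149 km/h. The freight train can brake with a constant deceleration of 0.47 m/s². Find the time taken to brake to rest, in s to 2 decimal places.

Braking time ≈ 88.06 s

149 km/h ÷ 3.6 = 41.3889 m/s.
Braking time = v/a = 41.3889 / 0.470 = 88.061 s.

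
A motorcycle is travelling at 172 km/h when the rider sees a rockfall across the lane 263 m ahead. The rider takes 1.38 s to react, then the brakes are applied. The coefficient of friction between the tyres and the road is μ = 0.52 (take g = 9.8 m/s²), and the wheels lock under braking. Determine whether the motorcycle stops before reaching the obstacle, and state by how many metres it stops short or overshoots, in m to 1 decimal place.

No — it overshoots by 26.9 m

172 km/h ÷ 3.6 = 47.7778 m/s.
a = μg = 0.52 × 9.8 = 5.096 m/s².
Reaction distance = 47.7778 × 1.38 = 65.933 m.
Braking distance = v²/(2a) = 2282.718 / 10.192 = 223.972 m.
Total stopping distance = 65.933 + 223.972 = 289.905 m, vs 263 m available — it cannot stop in time and overshoots by 289.905 − 263 = 26.905 m.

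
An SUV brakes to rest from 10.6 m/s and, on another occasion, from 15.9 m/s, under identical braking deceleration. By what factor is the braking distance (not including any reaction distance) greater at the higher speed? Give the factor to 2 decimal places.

Factor ≈ 2.25

Braking distance d = v²/(2a), so with a fixed, d ∝ v².
Factor = (15.9/10.6)² = 1.5000² = 2.2500.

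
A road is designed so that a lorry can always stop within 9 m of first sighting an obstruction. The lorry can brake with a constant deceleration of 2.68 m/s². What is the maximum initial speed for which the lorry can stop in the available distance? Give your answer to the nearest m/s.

Maximum speed ≈ 7 m/s

v²/(2a) = d ⇒ v = √(2 × 2.680 × 9) = √48.24 = 6.9455 m/s.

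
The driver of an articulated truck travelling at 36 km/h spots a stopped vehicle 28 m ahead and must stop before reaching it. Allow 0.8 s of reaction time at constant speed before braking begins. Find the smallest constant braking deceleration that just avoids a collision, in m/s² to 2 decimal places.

Required deceleration ≈ 2.50 m/s²

36 km/h ÷ 3.6 = 10.0000 m/s.
Distance covered during reaction = 10.0000 × 0.8 = 8.000 m.
Distance available for braking: 28 − 8.000 = 20.000 m.
v² = 2a·d ⇒ a = v²/(2d) = 10.0000² / (2 × 20.000) = 100.000 / 40.000 = 2.5000 m/s².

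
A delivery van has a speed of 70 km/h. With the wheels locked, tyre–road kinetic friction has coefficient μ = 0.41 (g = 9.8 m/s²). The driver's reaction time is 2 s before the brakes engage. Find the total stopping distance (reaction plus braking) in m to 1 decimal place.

70 km/h ÷ 3.6 = 19.4444 m/s.
a = μg = 0.41 × 9.8 = 4.018 m/s².
Reaction distance = v·t_r = 19.4444 × 2 = 38.889 m.
Braking distance = v²/(2a) = 19.4444² / (2 × 4.018) = 378.085 / 8.036 = 47.049 m.
Total = 38.889 + 47.049 = 85.938 m.

Total stopping distance ≈ 85.9 m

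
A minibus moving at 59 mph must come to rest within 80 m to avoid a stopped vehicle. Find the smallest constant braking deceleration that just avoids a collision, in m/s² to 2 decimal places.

59 mph × 0.44704 = 26.3754 m/s.
v² = 2a·d ⇒ a = v²/(2d) = 26.3754² / (2 × 80.000) = 695.662 / 160.000 = 4.3479 m/s².

Required deceleration ≈ 4.35 m/s²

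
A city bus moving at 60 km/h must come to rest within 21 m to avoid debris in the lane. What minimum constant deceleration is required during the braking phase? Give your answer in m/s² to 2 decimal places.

60 km/h ÷ 3.6 = 16.6667 m/s.
v² = 2a·d ⇒ a = v²/(2d) = 16.6667² / (2 × 21.000) = 277.779 / 42.000 = 6.6138 m/s².

Required deceleration ≈ 6.61 m/s²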